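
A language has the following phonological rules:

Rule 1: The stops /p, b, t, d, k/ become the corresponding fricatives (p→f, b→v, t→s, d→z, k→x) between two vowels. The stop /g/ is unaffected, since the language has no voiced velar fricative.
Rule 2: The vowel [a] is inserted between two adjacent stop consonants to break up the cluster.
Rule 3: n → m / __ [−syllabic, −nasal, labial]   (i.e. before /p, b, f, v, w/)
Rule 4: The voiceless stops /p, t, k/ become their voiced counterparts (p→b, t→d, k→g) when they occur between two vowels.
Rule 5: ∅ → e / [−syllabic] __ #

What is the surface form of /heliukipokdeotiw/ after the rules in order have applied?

heliuxifogadeosiwe

Rule 1 (intervocalic spirantization): /k/ is a stop between vowels /u/ and /i/, so it spirantizes to the fricative [x]. /p/ is a stop between vowels /i/ and /o/, so it spirantizes to the fricative [f]. /t/ is a stop between vowels /o/ and /i/, so it spirantizes to the fricative [s]. /heliukipokdeotiw/ → heliuxifokdeosiw.
Rule 2 (stop-cluster a-epenthesis): /k/ and /d/ form a stop–stop cluster, so [a] is inserted between them. /heliuxifokdeosiw/ → heliuxifokadeosiw.
Rule 3 (nasal place assimilation): no segment meets the environment; /heliuxifokadeosiw/ is unchanged.
Rule 4 (intervocalic voicing): /k/ is a voiceless stop between vowels /o/ and /a/, so it voices to [g]. /heliuxifokadeosiw/ → heliuxifogadeosiw.
Rule 5 (final e-epenthesis): the form ends in the consonant /w/, so [e] is inserted word-finally. /heliuxifogadeosiw/ → heliuxifogadeosiwe.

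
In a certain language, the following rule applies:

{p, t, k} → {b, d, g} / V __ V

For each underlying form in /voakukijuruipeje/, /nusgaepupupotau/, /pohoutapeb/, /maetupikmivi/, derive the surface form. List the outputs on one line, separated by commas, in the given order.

voagugijuruibeje, nusgaebububodau, pohoudabeb, maedubikmivi

/voakukijuruipeje/: /k/ is a voiceless stop between vowels /a/ and /u/, so it voices to [g]. /k/ is a voiceless stop between vowels /u/ and /i/, so it voices to [g]. /p/ is a voiceless stop between vowels /i/ and /e/, so it voices to [b]. → [voagugijuruibeje].
/nusgaepupupotau/: /p/ is a voiceless stop between vowels /e/ and /u/, so it voices to [b]. /p/ is a voiceless stop between vowels /u/ and /u/, so it voices to [b]. /p/ is a voiceless stop between vowels /u/ and /o/, so it voices to [b]. /t/ is a voiceless stop between vowels /o/ and /a/, so it voices to [d]. → [nusgaebububodau].
/pohoutapeb/: /t/ is a voiceless stop between vowels /u/ and /a/, so it voices to [d]. /p/ is a voiceless stop between vowels /a/ and /e/, so it voices to [b]. → [pohoudabeb].
/maetupikmivi/: /t/ is a voiceless stop between vowels /e/ and /u/, so it voices to [d]. /p/ is a voiceless stop between vowels /u/ and /i/, so it voices to [b]. → [maedubikmivi].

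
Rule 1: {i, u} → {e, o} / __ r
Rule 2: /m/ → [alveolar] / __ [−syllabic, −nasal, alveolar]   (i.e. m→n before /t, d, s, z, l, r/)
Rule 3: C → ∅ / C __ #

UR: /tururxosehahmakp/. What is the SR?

tororxosehahmak

Rule 1 (pre-rhotic lowering): /u/ is a high vowel immediately before /r/, so it lowers to [o]. /u/ is a high vowel immediately before /r/, so it lowers to [o]. /tururxosehahmakp/ → tororxosehahmakp.
Rule 2 (nasal place assimilation): no segment meets the environment; /tororxosehahmakp/ is unchanged.
Rule 3 (final cluster simplification): /p/ is the second consonant of a word-final cluster /kp/, so it deletes. /tororxosehahmakp/ → tororxosehahmak.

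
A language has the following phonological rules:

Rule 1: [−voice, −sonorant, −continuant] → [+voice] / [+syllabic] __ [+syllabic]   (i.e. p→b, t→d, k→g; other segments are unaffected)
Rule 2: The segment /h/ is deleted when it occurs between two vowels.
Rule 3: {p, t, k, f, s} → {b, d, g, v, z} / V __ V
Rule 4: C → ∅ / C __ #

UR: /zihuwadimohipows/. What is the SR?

ziuwadimoibow

Rule 1 (intervocalic voicing): /p/ is a voiceless stop between vowels /i/ and /o/, so it voices to [b]. /zihuwadimohipows/ → zihuwadimohibows.
Rule 2 (intervocalic h-deletion): /h/ occurs between vowels /i/ and /u/, so it deletes. /h/ occurs between vowels /o/ and /i/, so it deletes. /zihuwadimohibows/ → ziuwadimoibows.
Rule 3 (intervocalic voicing): no segment meets the environment; /ziuwadimoibows/ is unchanged.
Rule 4 (final cluster simplification): /s/ is the second consonant of a word-final cluster /ws/, so it deletes. /ziuwadimoibows/ → ziuwadimoibow.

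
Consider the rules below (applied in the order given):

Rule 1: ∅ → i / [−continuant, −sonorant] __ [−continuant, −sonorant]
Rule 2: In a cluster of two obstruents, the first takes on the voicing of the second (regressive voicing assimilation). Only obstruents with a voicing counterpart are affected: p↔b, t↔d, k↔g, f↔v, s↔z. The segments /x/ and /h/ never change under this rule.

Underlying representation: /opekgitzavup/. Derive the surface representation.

opekigidzavup

Rule 1 (stop-cluster i-epenthesis): /k/ and /g/ form a stop–stop cluster, so [i] is inserted between them. /opekgitzavup/ → opekigitzavup.
Rule 2 (regressive voicing assimilation): /t/ precedes the voiced obstruent /z/, so it voices to [d] by assimilation. /opekigitzavup/ → opekigidzavup.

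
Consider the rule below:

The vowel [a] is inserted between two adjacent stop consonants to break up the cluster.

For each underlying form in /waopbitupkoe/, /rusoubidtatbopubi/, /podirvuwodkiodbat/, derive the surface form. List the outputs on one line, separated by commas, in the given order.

waopabitupakoe, rusoubidatatabopubi, podirvuwodakiodabat

/waopbitupkoe/: /p/ and /b/ form a stop–stop cluster, so [a] is inserted between them. /p/ and /k/ form a stop–stop cluster, so [a] is inserted between them. → [waopabitupakoe].
/rusoubidtatbopubi/: /d/ and /t/ form a stop–stop cluster, so [a] is inserted between them. /t/ and /b/ form a stop–stop cluster, so [a] is inserted between them. → [rusoubidatatabopubi].
/podirvuwodkiodbat/: /d/ and /k/ form a stop–stop cluster, so [a] is inserted between them. /d/ and /b/ form a stop–stop cluster, so [a] is inserted between them. → [podirvuwodakiodabat].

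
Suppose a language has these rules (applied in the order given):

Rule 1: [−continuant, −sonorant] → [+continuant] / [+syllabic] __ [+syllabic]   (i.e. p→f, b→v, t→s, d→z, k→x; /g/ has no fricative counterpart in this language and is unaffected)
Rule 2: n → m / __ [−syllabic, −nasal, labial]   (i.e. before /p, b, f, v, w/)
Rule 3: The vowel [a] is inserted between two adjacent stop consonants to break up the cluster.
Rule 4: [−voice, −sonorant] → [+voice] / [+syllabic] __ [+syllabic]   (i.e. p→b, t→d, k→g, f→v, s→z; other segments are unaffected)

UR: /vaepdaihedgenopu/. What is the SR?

Rule 1 (intervocalic spirantization): /p/ is a stop between vowels /o/ and /u/, so it spirantizes to the fricative [f]. /vaepdaihedgenopu/ → vaepdaihedgenofu.
Rule 2 (nasal place assimilation): no segment meets the environment; /vaepdaihedgenofu/ is unchanged.
Rule 3 (stop-cluster a-epenthesis): /p/ and /d/ form a stop–stop cluster, so [a] is inserted between them. /d/ and /g/ form a stop–stop cluster, so [a] is inserted between them. /vaepdaihedgenofu/ → vaepadaihedagenofu.
Rule 4 (intervocalic voicing): /p/ is a voiceless obstruent between vowels /e/ and /a/, so it voices to [b]. /f/ is a voiceless obstruent between vowels /o/ and /u/, so it voices to [v]. /vaepadaihedagenofu/ → vaebadaihedagenovu.

vaebadaihedagenovu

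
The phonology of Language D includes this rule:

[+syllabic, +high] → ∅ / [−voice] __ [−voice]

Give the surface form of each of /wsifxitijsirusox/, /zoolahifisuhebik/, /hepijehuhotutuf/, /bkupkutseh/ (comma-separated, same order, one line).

wsfxtijsirusox, zoolahfshebik, hepijehhottf, bkpktseh

/wsifxitijsirusox/: /i/ is a high vowel flanked by voiceless consonants /s/ and /f/, so it deletes. /i/ is a high vowel flanked by voiceless consonants /x/ and /t/, so it deletes. → [wsfxtijsirusox].
/zoolahifisuhebik/: /i/ is a high vowel flanked by voiceless consonants /h/ and /f/, so it deletes. /i/ is a high vowel flanked by voiceless consonants /f/ and /s/, so it deletes. /u/ is a high vowel flanked by voiceless consonants /s/ and /h/, so it deletes. → [zoolahfshebik].
/hepijehuhotutuf/: /u/ is a high vowel flanked by voiceless consonants /h/ and /h/, so it deletes. /u/ is a high vowel flanked by voiceless consonants /t/ and /t/, so it deletes. /u/ is a high vowel flanked by voiceless consonants /t/ and /f/, so it deletes. → [hepijehhottf].
/bkupkutseh/: /u/ is a high vowel flanked by voiceless consonants /k/ and /p/, so it deletes. /u/ is a high vowel flanked by voiceless consonants /k/ and /t/, so it deletes. → [bkpktseh].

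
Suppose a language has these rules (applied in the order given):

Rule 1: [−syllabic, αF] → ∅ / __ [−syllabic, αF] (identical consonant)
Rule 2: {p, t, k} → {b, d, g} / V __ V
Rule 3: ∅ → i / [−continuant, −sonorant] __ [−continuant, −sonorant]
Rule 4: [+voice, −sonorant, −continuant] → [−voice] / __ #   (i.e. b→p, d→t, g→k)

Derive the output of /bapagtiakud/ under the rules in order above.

babagitiagut

Rule 1 (degemination): no segment meets the environment; /bapagtiakud/ is unchanged.
Rule 2 (intervocalic voicing): /p/ is a voiceless stop between vowels /a/ and /a/, so it voices to [b]. /k/ is a voiceless stop between vowels /a/ and /u/, so it voices to [g]. /bapagtiakud/ → babagtiagud.
Rule 3 (stop-cluster i-epenthesis): /g/ and /t/ form a stop–stop cluster, so [i] is inserted between them. /babagtiagud/ → babagitiagud.
Rule 4 (final devoicing): /d/ is a voiced stop in word-final position, so it devoices to [t]. /babagitiagud/ → babagitiagut.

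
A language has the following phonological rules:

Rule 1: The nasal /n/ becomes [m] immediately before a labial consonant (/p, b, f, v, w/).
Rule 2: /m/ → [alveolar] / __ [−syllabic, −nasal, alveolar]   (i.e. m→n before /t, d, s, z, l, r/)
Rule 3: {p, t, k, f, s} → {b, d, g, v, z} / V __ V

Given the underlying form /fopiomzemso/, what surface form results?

Rule 1 (nasal place assimilation): no segment meets the environment; /fopiomzemso/ is unchanged.
Rule 2 (nasal place assimilation): /m/ precedes the alveolar consonant /z/, so it assimilates in place to [n]. /m/ precedes the alveolar consonant /s/, so it assimilates in place to [n]. /fopiomzemso/ → fopionzenso.
Rule 3 (intervocalic voicing): /p/ is a voiceless obstruent between vowels /o/ and /i/, so it voices to [b]. /fopionzenso/ → fobionzenso.

fobionzenso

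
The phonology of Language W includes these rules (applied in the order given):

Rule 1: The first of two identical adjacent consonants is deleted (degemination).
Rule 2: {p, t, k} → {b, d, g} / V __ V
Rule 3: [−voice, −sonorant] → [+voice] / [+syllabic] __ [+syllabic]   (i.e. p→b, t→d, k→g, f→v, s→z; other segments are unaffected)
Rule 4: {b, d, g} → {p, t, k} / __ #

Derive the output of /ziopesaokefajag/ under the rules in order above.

ziobezaogevajak

Rule 1 (degemination): no segment meets the environment; /ziopesaokefajag/ is unchanged.
Rule 2 (intervocalic voicing): /p/ is a voiceless stop between vowels /o/ and /e/, so it voices to [b]. /k/ is a voiceless stop between vowels /o/ and /e/, so it voices to [g]. /ziopesaokefajag/ → ziobesaogefajag.
Rule 3 (intervocalic voicing): /s/ is a voiceless obstruent between vowels /e/ and /a/, so it voices to [z]. /f/ is a voiceless obstruent between vowels /e/ and /a/, so it voices to [v]. /ziobesaogefajag/ → ziobezaogevajag.
Rule 4 (final devoicing): /g/ is a voiced stop in word-final position, so it devoices to [k]. /ziobezaogevajag/ → ziobezaogevajak.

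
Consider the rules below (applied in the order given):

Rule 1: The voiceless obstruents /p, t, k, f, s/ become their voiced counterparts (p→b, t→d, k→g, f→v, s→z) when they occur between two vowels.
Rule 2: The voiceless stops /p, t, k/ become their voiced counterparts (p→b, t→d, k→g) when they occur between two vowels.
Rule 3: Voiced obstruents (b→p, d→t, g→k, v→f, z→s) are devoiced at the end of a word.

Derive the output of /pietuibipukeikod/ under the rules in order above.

Rule 1 (intervocalic voicing): /t/ is a voiceless obstruent between vowels /e/ and /u/, so it voices to [d]. /p/ is a voiceless obstruent between vowels /i/ and /u/, so it voices to [b]. /k/ is a voiceless obstruent between vowels /u/ and /e/, so it voices to [g]. /k/ is a voiceless obstruent between vowels /i/ and /o/, so it voices to [g]. /pietuibipukeikod/ → pieduibibugeigod.
Rule 2 (intervocalic voicing): no segment meets the environment; /pieduibibugeigod/ is unchanged.
Rule 3 (final devoicing): /d/ is a voiced obstruent in word-final position, so it devoices to [t]. /pieduibibugeigod/ → pieduibibugeigot.

pieduibibugeigot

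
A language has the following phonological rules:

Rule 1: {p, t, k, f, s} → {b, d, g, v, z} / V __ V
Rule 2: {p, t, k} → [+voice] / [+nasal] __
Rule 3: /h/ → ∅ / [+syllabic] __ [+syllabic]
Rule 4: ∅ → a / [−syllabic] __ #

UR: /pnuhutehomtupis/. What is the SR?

pnuudeomdubisa

Rule 1 (intervocalic voicing): /t/ is a voiceless obstruent between vowels /u/ and /e/, so it voices to [d]. /p/ is a voiceless obstruent between vowels /u/ and /i/, so it voices to [b]. /pnuhutehomtupis/ → pnuhudehomtubis.
Rule 2 (post-nasal voicing): /t/ is a voiceless stop immediately after the nasal /m/, so it voices to [d]. /pnuhudehomtubis/ → pnuhudehomdubis.
Rule 3 (intervocalic h-deletion): /h/ occurs between vowels /u/ and /u/, so it deletes. /h/ occurs between vowels /e/ and /o/, so it deletes. /pnuhudehomdubis/ → pnuudeomdubis.
Rule 4 (final a-epenthesis): the form ends in the consonant /s/, so [a] is inserted word-finally. /pnuudeomdubis/ → pnuudeomdubisa.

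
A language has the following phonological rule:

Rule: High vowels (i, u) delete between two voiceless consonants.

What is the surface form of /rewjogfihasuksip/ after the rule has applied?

rewjogfhasksp

/i/ is a high vowel flanked by voiceless consonants /f/ and /h/, so it deletes.
/u/ is a high vowel flanked by voiceless consonants /s/ and /k/, so it deletes.
/i/ is a high vowel flanked by voiceless consonants /s/ and /p/, so it deletes.
Surface form: [rewjogfhasksp].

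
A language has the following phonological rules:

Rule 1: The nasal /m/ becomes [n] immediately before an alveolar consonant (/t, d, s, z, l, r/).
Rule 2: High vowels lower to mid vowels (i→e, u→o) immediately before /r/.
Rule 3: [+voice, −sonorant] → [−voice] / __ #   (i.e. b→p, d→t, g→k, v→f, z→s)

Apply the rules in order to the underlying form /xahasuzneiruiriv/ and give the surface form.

xahasuzneeruerif

Rule 1 (nasal place assimilation): no segment meets the environment; /xahasuzneiruiriv/ is unchanged.
Rule 2 (pre-rhotic lowering): /i/ is a high vowel immediately before /r/, so it lowers to [e]. /i/ is a high vowel immediately before /r/, so it lowers to [e]. /xahasuzneiruiriv/ → xahasuzneerueriv.
Rule 3 (final devoicing): /v/ is a voiced obstruent in word-final position, so it devoices to [f]. /xahasuzneerueriv/ → xahasuzneeruerif.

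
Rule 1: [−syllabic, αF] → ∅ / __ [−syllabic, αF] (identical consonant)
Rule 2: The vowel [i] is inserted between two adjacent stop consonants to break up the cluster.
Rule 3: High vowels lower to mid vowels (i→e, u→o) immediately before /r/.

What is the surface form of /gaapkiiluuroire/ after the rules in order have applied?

gaapikiiluoroere

Rule 1 (degemination): no segment meets the environment; /gaapkiiluuroire/ is unchanged.
Rule 2 (stop-cluster i-epenthesis): /p/ and /k/ form a stop–stop cluster, so [i] is inserted between them. /gaapkiiluuroire/ → gaapikiiluuroire.
Rule 3 (pre-rhotic lowering): /u/ is a high vowel immediately before /r/, so it lowers to [o]. /i/ is a high vowel immediately before /r/, so it lowers to [e]. /gaapikiiluuroire/ → gaapikiiluoroere.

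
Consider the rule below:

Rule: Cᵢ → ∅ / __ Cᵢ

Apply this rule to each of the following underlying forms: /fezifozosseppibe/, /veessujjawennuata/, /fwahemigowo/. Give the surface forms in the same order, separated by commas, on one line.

fezifozosepibe, veesujawenuata, fwahemigowo

/fezifozosseppibe/: /ss/ is a geminate; the first /s/ deletes. /pp/ is a geminate; the first /p/ deletes. → [fezifozosepibe].
/veessujjawennuata/: /ss/ is a geminate; the first /s/ deletes. /jj/ is a geminate; the first /j/ deletes. /nn/ is a geminate; the first /n/ deletes. → [veesujawenuata].
/fwahemigowo/: the rule's environment is not met; surfaces unchanged as [fwahemigowo].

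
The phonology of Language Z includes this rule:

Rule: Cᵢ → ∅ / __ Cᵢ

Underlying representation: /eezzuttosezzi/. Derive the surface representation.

eezutosezi

/zz/ is a geminate; the first /z/ deletes.
/tt/ is a geminate; the first /t/ deletes.
/zz/ is a geminate; the first /z/ deletes.
Surface form: [eezutosezi].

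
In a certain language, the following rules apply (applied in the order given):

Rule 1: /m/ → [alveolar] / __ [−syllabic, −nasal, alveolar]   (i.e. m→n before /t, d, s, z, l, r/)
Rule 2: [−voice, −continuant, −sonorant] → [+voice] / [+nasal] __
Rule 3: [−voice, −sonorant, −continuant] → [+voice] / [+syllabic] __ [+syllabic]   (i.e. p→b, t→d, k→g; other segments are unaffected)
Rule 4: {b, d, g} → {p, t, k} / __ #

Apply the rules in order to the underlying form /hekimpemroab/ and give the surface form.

hegimbenroap

Rule 1 (nasal place assimilation): /m/ precedes the alveolar consonant /r/, so it assimilates in place to [n]. /hekimpemroab/ → hekimpenroab.
Rule 2 (post-nasal voicing): /p/ is a voiceless stop immediately after the nasal /m/, so it voices to [b]. /hekimpenroab/ → hekimbenroab.
Rule 3 (intervocalic voicing): /k/ is a voiceless stop between vowels /e/ and /i/, so it voices to [g]. /hekimbenroab/ → hegimbenroab.
Rule 4 (final devoicing): /b/ is a voiced stop in word-final position, so it devoices to [p]. /hegimbenroab/ → hegimbenroap.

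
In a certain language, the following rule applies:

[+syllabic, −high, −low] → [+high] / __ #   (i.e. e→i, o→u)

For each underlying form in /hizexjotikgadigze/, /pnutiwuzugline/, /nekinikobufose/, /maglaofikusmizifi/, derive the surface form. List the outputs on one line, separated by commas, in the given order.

hizexjotikgadigzi, pnutiwuzuglini, nekinikobufosi, maglaofikusmizifi

/hizexjotikgadigze/: /e/ is a mid vowel in word-final position, so it raises to [i]. → [hizexjotikgadigzi].
/pnutiwuzugline/: /e/ is a mid vowel in word-final position, so it raises to [i]. → [pnutiwuzuglini].
/nekinikobufose/: /e/ is a mid vowel in word-final position, so it raises to [i]. → [nekinikobufosi].
/maglaofikusmizifi/: the rule's environment is not met; surfaces unchanged as [maglaofikusmizifi].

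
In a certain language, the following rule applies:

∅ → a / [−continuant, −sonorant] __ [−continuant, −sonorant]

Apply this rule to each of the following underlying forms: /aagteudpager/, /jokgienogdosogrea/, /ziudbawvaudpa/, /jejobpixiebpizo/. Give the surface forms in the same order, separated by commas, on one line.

/aagteudpager/: /g/ and /t/ form a stop–stop cluster, so [a] is inserted between them. /d/ and /p/ form a stop–stop cluster, so [a] is inserted between them. → [aagateudapager].
/jokgienogdosogrea/: /k/ and /g/ form a stop–stop cluster, so [a] is inserted between them. /g/ and /d/ form a stop–stop cluster, so [a] is inserted between them. → [jokagienogadosogrea].
/ziudbawvaudpa/: /d/ and /b/ form a stop–stop cluster, so [a] is inserted between them. /d/ and /p/ form a stop–stop cluster, so [a] is inserted between them. → [ziudabawvaudapa].
/jejobpixiebpizo/: /b/ and /p/ form a stop–stop cluster, so [a] is inserted between them. /b/ and /p/ form a stop–stop cluster, so [a] is inserted between them. → [jejobapixiebapizo].

aagateudapager, jokagienogadosogrea, ziudabawvaudapa, jejobapixiebapizo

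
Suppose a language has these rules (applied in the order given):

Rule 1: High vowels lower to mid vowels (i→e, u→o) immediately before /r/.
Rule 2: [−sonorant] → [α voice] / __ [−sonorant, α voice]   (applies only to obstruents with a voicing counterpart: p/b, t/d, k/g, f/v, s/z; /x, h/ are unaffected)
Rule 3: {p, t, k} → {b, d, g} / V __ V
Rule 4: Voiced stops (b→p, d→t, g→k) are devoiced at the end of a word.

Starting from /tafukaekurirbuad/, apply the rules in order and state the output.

Rule 1 (pre-rhotic lowering): /u/ is a high vowel immediately before /r/, so it lowers to [o]. /i/ is a high vowel immediately before /r/, so it lowers to [e]. /tafukaekurirbuad/ → tafukaekorerbuad.
Rule 2 (regressive voicing assimilation): no segment meets the environment; /tafukaekorerbuad/ is unchanged.
Rule 3 (intervocalic voicing): /k/ is a voiceless stop between vowels /u/ and /a/, so it voices to [g]. /k/ is a voiceless stop between vowels /e/ and /o/, so it voices to [g]. /tafukaekorerbuad/ → tafugaegorerbuad.
Rule 4 (final devoicing): /d/ is a voiced stop in word-final position, so it devoices to [t]. /tafugaegorerbuad/ → tafugaegorerbuat.

tafugaegorerbuat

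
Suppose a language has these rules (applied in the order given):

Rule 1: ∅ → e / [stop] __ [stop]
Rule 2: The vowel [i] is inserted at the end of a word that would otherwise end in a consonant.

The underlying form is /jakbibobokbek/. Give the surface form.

jakebibobokebeki

Rule 1 (stop-cluster e-epenthesis): /k/ and /b/ form a stop–stop cluster, so [e] is inserted between them. /k/ and /b/ form a stop–stop cluster, so [e] is inserted between them. /jakbibobokbek/ → jakebibobokebek.
Rule 2 (final i-epenthesis): the form ends in the consonant /k/, so [i] is inserted word-finally. /jakebibobokebek/ → jakebibobokebeki.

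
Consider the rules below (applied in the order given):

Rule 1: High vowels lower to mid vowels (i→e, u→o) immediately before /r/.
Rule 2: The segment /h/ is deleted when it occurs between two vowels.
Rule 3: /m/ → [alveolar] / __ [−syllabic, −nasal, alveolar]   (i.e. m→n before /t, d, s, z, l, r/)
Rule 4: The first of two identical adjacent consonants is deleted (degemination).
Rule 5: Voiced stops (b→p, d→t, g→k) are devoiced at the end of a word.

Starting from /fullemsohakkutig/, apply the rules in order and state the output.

fulensoakutik

Rule 1 (pre-rhotic lowering): no segment meets the environment; /fullemsohakkutig/ is unchanged.
Rule 2 (intervocalic h-deletion): /h/ occurs between vowels /o/ and /a/, so it deletes. /fullemsohakkutig/ → fullemsoakkutig.
Rule 3 (nasal place assimilation): /m/ precedes the alveolar consonant /s/, so it assimilates in place to [n]. /fullemsoakkutig/ → fullensoakkutig.
Rule 4 (degemination): /ll/ is a geminate; the first /l/ deletes. /kk/ is a geminate; the first /k/ deletes. /fullensoakkutig/ → fulensoakutig.
Rule 5 (final devoicing): /g/ is a voiced stop in word-final position, so it devoices to [k]. /fulensoakutig/ → fulensoakutik.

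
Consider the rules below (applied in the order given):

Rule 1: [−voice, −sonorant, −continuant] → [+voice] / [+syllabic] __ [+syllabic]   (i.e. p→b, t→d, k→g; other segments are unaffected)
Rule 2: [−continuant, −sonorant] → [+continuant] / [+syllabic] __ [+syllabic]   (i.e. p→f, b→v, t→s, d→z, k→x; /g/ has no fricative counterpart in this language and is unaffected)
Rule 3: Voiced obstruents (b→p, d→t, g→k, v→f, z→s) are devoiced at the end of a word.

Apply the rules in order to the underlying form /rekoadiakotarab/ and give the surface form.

Rule 1 (intervocalic voicing): /k/ is a voiceless stop between vowels /e/ and /o/, so it voices to [g]. /k/ is a voiceless stop between vowels /a/ and /o/, so it voices to [g]. /t/ is a voiceless stop between vowels /o/ and /a/, so it voices to [d]. /rekoadiakotarab/ → regoadiagodarab.
Rule 2 (intervocalic spirantization): /d/ is a stop between vowels /a/ and /i/, so it spirantizes to the fricative [z]. /d/ is a stop between vowels /o/ and /a/, so it spirantizes to the fricative [z]. /regoadiagodarab/ → regoaziagozarab.
Rule 3 (final devoicing): /b/ is a voiced obstruent in word-final position, so it devoices to [p]. /regoaziagozarab/ → regoaziagozarap.

regoaziagozarap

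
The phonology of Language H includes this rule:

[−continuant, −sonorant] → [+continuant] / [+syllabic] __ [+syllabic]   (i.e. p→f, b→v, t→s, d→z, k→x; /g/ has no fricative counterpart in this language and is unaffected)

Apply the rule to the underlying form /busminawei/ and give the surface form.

No segment of /busminawei/ meets the structural description of the rule, so the form surfaces unchanged.

busminawei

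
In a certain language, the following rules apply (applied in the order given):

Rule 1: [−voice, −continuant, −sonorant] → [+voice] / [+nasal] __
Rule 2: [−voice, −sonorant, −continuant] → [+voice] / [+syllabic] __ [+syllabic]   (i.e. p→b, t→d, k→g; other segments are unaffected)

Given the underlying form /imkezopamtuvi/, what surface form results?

Rule 1 (post-nasal voicing): /k/ is a voiceless stop immediately after the nasal /m/, so it voices to [g]. /t/ is a voiceless stop immediately after the nasal /m/, so it voices to [d]. /imkezopamtuvi/ → imgezopamduvi.
Rule 2 (intervocalic voicing): /p/ is a voiceless stop between vowels /o/ and /a/, so it voices to [b]. /imgezopamduvi/ → imgezobamduvi.

imgezobamduvi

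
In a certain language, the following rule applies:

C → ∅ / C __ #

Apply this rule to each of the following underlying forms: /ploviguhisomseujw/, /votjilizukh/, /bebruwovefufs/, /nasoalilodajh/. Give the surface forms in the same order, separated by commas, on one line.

/ploviguhisomseujw/: /w/ is the second consonant of a word-final cluster /jw/, so it deletes. → [ploviguhisomseuj].
/votjilizukh/: /h/ is the second consonant of a word-final cluster /kh/, so it deletes. → [votjilizuk].
/bebruwovefufs/: /s/ is the second consonant of a word-final cluster /fs/, so it deletes. → [bebruwovefuf].
/nasoalilodajh/: /h/ is the second consonant of a word-final cluster /jh/, so it deletes. → [nasoalilodaj].

ploviguhisomseuj, votjilizuk, bebruwovefuf, nasoalilodaj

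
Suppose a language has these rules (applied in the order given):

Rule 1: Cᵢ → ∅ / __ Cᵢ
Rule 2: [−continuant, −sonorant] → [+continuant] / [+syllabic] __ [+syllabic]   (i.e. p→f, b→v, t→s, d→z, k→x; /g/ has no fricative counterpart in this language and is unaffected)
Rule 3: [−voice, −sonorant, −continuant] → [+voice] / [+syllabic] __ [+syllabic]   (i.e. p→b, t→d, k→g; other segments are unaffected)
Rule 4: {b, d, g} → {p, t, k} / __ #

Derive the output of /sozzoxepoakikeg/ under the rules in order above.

Rule 1 (degemination): /zz/ is a geminate; the first /z/ deletes. /sozzoxepoakikeg/ → sozoxepoakikeg.
Rule 2 (intervocalic spirantization): /p/ is a stop between vowels /e/ and /o/, so it spirantizes to the fricative [f]. /k/ is a stop between vowels /a/ and /i/, so it spirantizes to the fricative [x]. /k/ is a stop between vowels /i/ and /e/, so it spirantizes to the fricative [x]. /sozoxepoakikeg/ → sozoxefoaxixeg.
Rule 3 (intervocalic voicing): no segment meets the environment; /sozoxefoaxixeg/ is unchanged.
Rule 4 (final devoicing): /g/ is a voiced stop in word-final position, so it devoices to [k]. /sozoxefoaxixeg/ → sozoxefoaxixek.

sozoxefoaxixek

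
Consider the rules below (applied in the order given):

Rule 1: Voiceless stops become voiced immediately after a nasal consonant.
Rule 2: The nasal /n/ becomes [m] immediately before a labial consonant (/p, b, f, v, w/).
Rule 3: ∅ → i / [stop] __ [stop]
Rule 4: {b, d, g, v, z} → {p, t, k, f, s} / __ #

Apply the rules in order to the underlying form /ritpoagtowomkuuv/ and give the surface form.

Rule 1 (post-nasal voicing): /k/ is a voiceless stop immediately after the nasal /m/, so it voices to [g]. /ritpoagtowomkuuv/ → ritpoagtowomguuv.
Rule 2 (nasal place assimilation): no segment meets the environment; /ritpoagtowomguuv/ is unchanged.
Rule 3 (stop-cluster i-epenthesis): /t/ and /p/ form a stop–stop cluster, so [i] is inserted between them. /g/ and /t/ form a stop–stop cluster, so [i] is inserted between them. /ritpoagtowomguuv/ → ritipoagitowomguuv.
Rule 4 (final devoicing): /v/ is a voiced obstruent in word-final position, so it devoices to [f]. /ritipoagitowomguuv/ → ritipoagitowomguuf.

ritipoagitowomguuf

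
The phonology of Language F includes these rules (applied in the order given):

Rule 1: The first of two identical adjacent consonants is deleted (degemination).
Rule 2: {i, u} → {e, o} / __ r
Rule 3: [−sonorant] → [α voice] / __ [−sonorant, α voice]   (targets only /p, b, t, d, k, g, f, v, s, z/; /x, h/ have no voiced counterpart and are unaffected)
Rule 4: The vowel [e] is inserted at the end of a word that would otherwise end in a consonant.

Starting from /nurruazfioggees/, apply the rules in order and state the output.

Rule 1 (degemination): /rr/ is a geminate; the first /r/ deletes. /gg/ is a geminate; the first /g/ deletes. /nurruazfioggees/ → nuruazfiogees.
Rule 2 (pre-rhotic lowering): /u/ is a high vowel immediately before /r/, so it lowers to [o]. /nuruazfiogees/ → noruazfiogees.
Rule 3 (regressive voicing assimilation): /z/ precedes the voiceless obstruent /f/, so it devoices to [s] by assimilation. /noruazfiogees/ → noruasfiogees.
Rule 4 (final e-epenthesis): the form ends in the consonant /s/, so [e] is inserted word-finally. /noruasfiogees/ → noruasfiogeese.

noruasfiogeese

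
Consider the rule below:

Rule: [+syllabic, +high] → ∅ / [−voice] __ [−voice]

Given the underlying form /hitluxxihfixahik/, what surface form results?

htluxxhfxahk

/i/ is a high vowel flanked by voiceless consonants /h/ and /t/, so it deletes.
/i/ is a high vowel flanked by voiceless consonants /x/ and /h/, so it deletes.
/i/ is a high vowel flanked by voiceless consonants /f/ and /x/, so it deletes.
/i/ is a high vowel flanked by voiceless consonants /h/ and /k/, so it deletes.
The other instance of /u/ does not occur in the required environment and remains unchanged.
Surface form: [htluxxhfxahk].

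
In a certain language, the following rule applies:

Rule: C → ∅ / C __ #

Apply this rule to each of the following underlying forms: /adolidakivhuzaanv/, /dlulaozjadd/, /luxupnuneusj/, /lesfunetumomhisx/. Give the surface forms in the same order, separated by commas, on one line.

adolidakivhuzaan, dlulaozjad, luxupnuneus, lesfunetumomhis

/adolidakivhuzaanv/: /v/ is the second consonant of a word-final cluster /nv/, so it deletes. → [adolidakivhuzaan].
/dlulaozjadd/: /d/ is the second consonant of a word-final cluster /dd/, so it deletes. → [dlulaozjad].
/luxupnuneusj/: /j/ is the second consonant of a word-final cluster /sj/, so it deletes. → [luxupnuneus].
/lesfunetumomhisx/: /x/ is the second consonant of a word-final cluster /sx/, so it deletes. → [lesfunetumomhis].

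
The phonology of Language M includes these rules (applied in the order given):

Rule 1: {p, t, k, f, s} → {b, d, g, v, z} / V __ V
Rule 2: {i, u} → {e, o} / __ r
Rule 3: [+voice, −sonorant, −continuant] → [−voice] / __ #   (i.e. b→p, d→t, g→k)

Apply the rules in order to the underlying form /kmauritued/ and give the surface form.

kmaoriduet

Rule 1 (intervocalic voicing): /t/ is a voiceless obstruent between vowels /i/ and /u/, so it voices to [d]. /kmauritued/ → kmauridued.
Rule 2 (pre-rhotic lowering): /u/ is a high vowel immediately before /r/, so it lowers to [o]. /kmauridued/ → kmaoridued.
Rule 3 (final devoicing): /d/ is a voiced stop in word-final position, so it devoices to [t]. /kmaoridued/ → kmaoriduet.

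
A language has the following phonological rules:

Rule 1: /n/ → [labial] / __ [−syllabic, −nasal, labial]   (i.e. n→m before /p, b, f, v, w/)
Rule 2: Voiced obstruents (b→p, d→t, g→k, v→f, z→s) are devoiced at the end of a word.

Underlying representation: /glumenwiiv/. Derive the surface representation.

Rule 1 (nasal place assimilation): /n/ precedes the labial consonant /w/, so it assimilates in place to [m]. /glumenwiiv/ → glumemwiiv.
Rule 2 (final devoicing): /v/ is a voiced obstruent in word-final position, so it devoices to [f]. /glumemwiiv/ → glumemwiif.

glumemwiif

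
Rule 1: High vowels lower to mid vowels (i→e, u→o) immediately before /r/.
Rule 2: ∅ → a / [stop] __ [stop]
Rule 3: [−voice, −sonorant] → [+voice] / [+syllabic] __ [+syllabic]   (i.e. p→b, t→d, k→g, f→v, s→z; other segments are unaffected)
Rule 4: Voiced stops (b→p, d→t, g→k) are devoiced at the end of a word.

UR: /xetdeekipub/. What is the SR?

xedadeegibup

Rule 1 (pre-rhotic lowering): no segment meets the environment; /xetdeekipub/ is unchanged.
Rule 2 (stop-cluster a-epenthesis): /t/ and /d/ form a stop–stop cluster, so [a] is inserted between them. /xetdeekipub/ → xetadeekipub.
Rule 3 (intervocalic voicing): /t/ is a voiceless obstruent between vowels /e/ and /a/, so it voices to [d]. /k/ is a voiceless obstruent between vowels /e/ and /i/, so it voices to [g]. /p/ is a voiceless obstruent between vowels /i/ and /u/, so it voices to [b]. /xetadeekipub/ → xedadeegibub.
Rule 4 (final devoicing): /b/ is a voiced stop in word-final position, so it devoices to [p]. /xedadeegibub/ → xedadeegibup.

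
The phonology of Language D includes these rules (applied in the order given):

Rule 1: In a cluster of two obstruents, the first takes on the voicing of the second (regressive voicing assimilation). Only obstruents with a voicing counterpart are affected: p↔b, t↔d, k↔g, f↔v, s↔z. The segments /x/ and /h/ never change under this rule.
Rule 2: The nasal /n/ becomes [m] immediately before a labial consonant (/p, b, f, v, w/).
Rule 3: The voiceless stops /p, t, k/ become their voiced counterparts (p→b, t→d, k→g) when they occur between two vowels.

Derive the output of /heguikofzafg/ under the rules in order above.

heguigovzavg

Rule 1 (regressive voicing assimilation): /f/ precedes the voiced obstruent /z/, so it voices to [v] by assimilation. /f/ precedes the voiced obstruent /g/, so it voices to [v] by assimilation. /heguikofzafg/ → heguikovzavg.
Rule 2 (nasal place assimilation): no segment meets the environment; /heguikovzavg/ is unchanged.
Rule 3 (intervocalic voicing): /k/ is a voiceless stop between vowels /i/ and /o/, so it voices to [g]. /heguikovzavg/ → heguigovzavg.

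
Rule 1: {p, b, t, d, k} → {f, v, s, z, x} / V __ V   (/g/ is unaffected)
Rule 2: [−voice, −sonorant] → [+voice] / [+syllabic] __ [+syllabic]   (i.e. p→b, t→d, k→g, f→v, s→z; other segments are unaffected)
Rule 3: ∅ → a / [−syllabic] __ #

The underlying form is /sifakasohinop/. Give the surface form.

sivaxazohinopa

Rule 1 (intervocalic spirantization): /k/ is a stop between vowels /a/ and /a/, so it spirantizes to the fricative [x]. /sifakasohinop/ → sifaxasohinop.
Rule 2 (intervocalic voicing): /f/ is a voiceless obstruent between vowels /i/ and /a/, so it voices to [v]. /s/ is a voiceless obstruent between vowels /a/ and /o/, so it voices to [z]. /sifaxasohinop/ → sivaxazohinop.
Rule 3 (final a-epenthesis): the form ends in the consonant /p/, so [a] is inserted word-finally. /sivaxazohinop/ → sivaxazohinopa.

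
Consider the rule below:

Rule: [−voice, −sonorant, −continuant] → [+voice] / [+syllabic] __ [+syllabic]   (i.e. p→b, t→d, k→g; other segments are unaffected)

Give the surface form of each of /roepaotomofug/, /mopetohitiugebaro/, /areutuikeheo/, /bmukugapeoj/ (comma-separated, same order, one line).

/roepaotomofug/: /p/ is a voiceless stop between vowels /e/ and /a/, so it voices to [b]. /t/ is a voiceless stop between vowels /o/ and /o/, so it voices to [d]. → [roebaodomofug].
/mopetohitiugebaro/: /p/ is a voiceless stop between vowels /o/ and /e/, so it voices to [b]. /t/ is a voiceless stop between vowels /e/ and /o/, so it voices to [d]. /t/ is a voiceless stop between vowels /i/ and /i/, so it voices to [d]. → [mobedohidiugebaro].
/areutuikeheo/: /t/ is a voiceless stop between vowels /u/ and /u/, so it voices to [d]. /k/ is a voiceless stop between vowels /i/ and /e/, so it voices to [g]. → [areuduigeheo].
/bmukugapeoj/: /k/ is a voiceless stop between vowels /u/ and /u/, so it voices to [g]. /p/ is a voiceless stop between vowels /a/ and /e/, so it voices to [b]. → [bmugugabeoj].

roebaodomofug, mobedohidiugebaro, areuduigeheo, bmugugabeoj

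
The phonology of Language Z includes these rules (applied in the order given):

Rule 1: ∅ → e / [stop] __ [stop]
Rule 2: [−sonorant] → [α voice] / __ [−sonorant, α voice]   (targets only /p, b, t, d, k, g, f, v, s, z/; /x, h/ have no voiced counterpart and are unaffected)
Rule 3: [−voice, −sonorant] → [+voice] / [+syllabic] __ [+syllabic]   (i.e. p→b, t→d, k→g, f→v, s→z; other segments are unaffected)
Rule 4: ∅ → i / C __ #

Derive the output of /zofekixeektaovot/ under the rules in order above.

zovegixeegedaovoti

Rule 1 (stop-cluster e-epenthesis): /k/ and /t/ form a stop–stop cluster, so [e] is inserted between them. /zofekixeektaovot/ → zofekixeeketaovot.
Rule 2 (regressive voicing assimilation): no segment meets the environment; /zofekixeeketaovot/ is unchanged.
Rule 3 (intervocalic voicing): /f/ is a voiceless obstruent between vowels /o/ and /e/, so it voices to [v]. /k/ is a voiceless obstruent between vowels /e/ and /i/, so it voices to [g]. /k/ is a voiceless obstruent between vowels /e/ and /e/, so it voices to [g]. /t/ is a voiceless obstruent between vowels /e/ and /a/, so it voices to [d]. /zofekixeeketaovot/ → zovegixeegedaovot.
Rule 4 (final i-epenthesis): the form ends in the consonant /t/, so [i] is inserted word-finally. /zovegixeegedaovot/ → zovegixeegedaovoti.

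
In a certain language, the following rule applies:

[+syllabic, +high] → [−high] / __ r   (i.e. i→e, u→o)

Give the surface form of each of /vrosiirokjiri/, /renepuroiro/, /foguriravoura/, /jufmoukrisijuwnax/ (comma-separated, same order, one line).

vrosierokjeri, reneporoero, fogoreravoora, jufmoukrisijuwnax

/vrosiirokjiri/: /i/ is a high vowel immediately before /r/, so it lowers to [e]. /i/ is a high vowel immediately before /r/, so it lowers to [e]. → [vrosierokjeri].
/renepuroiro/: /u/ is a high vowel immediately before /r/, so it lowers to [o]. /i/ is a high vowel immediately before /r/, so it lowers to [e]. → [reneporoero].
/foguriravoura/: /u/ is a high vowel immediately before /r/, so it lowers to [o]. /i/ is a high vowel immediately before /r/, so it lowers to [e]. /u/ is a high vowel immediately before /r/, so it lowers to [o]. → [fogoreravoora].
/jufmoukrisijuwnax/: the rule's environment is not met; surfaces unchanged as [jufmoukrisijuwnax].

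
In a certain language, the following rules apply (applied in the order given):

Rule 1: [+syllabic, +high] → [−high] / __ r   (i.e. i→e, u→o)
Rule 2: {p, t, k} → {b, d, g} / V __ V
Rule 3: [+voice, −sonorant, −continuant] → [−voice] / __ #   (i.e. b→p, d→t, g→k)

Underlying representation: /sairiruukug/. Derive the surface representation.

Rule 1 (pre-rhotic lowering): /i/ is a high vowel immediately before /r/, so it lowers to [e]. /i/ is a high vowel immediately before /r/, so it lowers to [e]. /sairiruukug/ → saereruukug.
Rule 2 (intervocalic voicing): /k/ is a voiceless stop between vowels /u/ and /u/, so it voices to [g]. /saereruukug/ → saereruugug.
Rule 3 (final devoicing): /g/ is a voiced stop in word-final position, so it devoices to [k]. /saereruugug/ → saereruuguk.

saereruuguk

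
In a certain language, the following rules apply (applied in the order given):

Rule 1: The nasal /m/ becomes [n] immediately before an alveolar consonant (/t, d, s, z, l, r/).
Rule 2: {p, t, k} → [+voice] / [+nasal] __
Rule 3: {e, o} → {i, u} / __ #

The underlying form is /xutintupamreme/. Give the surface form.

xutindupanremi

Rule 1 (nasal place assimilation): /m/ precedes the alveolar consonant /r/, so it assimilates in place to [n]. /xutintupamreme/ → xutintupanreme.
Rule 2 (post-nasal voicing): /t/ is a voiceless stop immediately after the nasal /n/, so it voices to [d]. /xutintupanreme/ → xutindupanreme.
Rule 3 (final vowel raising): /e/ is a mid vowel in word-final position, so it raises to [i]. /xutindupanreme/ → xutindupanremi.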